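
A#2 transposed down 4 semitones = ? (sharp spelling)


Solution.
A#2: chromatic position 10 in octave 2 → absolute = 2×12 + 10 = 34
Transpose down 4: 34 - 4 = 30
30 = 2×12 + 6 → F# in octave 2
Result = F#2


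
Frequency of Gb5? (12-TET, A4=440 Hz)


Working:
f = 440 × 2^(n/12) where n = semitones from A4
Gb5: 9 semitones from A4
f = 440 × 2^(9/12)
f = 739.99 Hz


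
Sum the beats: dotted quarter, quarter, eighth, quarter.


Solution.
Beat values:
  dotted quarter = 1.5 beats
  quarter = 1 beat
  eighth = 0.5 beats
  quarter = 1 beat
Sum = 1.5 + 1 + 0.5 + 1
= 4 beats


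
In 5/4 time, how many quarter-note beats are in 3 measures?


Time signature 5/4: the bottom number 4 means the quarter note gets one count
The top number 5 means 5 quarter-note beats per measure
Total = 5 × 3 measures
= 15 quarter-note beats


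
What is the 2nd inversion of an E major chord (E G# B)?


Working:
Root position: E G# B
2nd inversion: move root and 3rd up an octave
Bass note: B
Notes (bottom to top) = B E G#


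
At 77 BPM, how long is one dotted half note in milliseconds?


One quarter-note beat = 60000 / BPM = 60000 / 77 ms
Dotted half note = 3 × quarter note
Duration = 3 × 60000 / 77 = 180000 / 77
= 2337.7 ms


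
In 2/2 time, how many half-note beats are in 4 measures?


Let's work it out.
Time signature 2/2: the bottom number 2 means the half note gets one count
The top number 2 means 2 half-note beats per measure
Total = 2 × 4 measures
= 8 half-note beats


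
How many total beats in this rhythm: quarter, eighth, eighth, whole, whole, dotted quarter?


Step by step:
Beat values:
  quarter = 1 beat
  eighth = 0.5 beats
  eighth = 0.5 beats
  whole = 4 beats
  whole = 4 beats
  dotted quarter = 1.5 beats
Sum = 1 + 0.5 + 0.5 + 4 + 4 + 1.5
= 11.5 beats


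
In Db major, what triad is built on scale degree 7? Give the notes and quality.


Working:
Db major scale: Db Eb F Gb Ab Bb C
Diatonic triad on degree 7 stacks scale notes 7, 2, 4: C Eb Gb
C→Eb = 3 semitones; C→Gb = 6 semitones → diminished triad
= C Eb Gb (diminished)


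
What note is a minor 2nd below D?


Reasoning:
A 2nd spans 2 letter names, so from D we land on C
A minor 2nd = 1 semitone below D
Spell C at that pitch: C#
= C#


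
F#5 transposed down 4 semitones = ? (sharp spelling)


Solution.
F#5: chromatic position 6 in octave 5 → absolute = 5×12 + 6 = 66
Transpose down 4: 66 - 4 = 62
62 = 5×12 + 2 → D in octave 5
Result = D5


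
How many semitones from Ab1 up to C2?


Reasoning:
Absolute semitone position = octave×12 + chromatic position
Ab1: 1×12 + 8 = 20
C2: 2×12 + 0 = 24
Difference = 24 - 20 = 4
= 4 semitones


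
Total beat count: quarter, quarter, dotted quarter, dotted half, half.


Working:
Beat values:
  quarter = 1 beat
  quarter = 1 beat
  dotted quarter = 1.5 beats
  dotted half = 3 beats
  half = 2 beats
Sum = 1 + 1 + 1.5 + 3 + 2
= 8.5 beats


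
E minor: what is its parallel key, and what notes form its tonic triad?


Parallel keys share the same tonic but differ in mode
E minor → parallel is E major
Tonic triad of E major = E G# B
= E major; triad = E G# B


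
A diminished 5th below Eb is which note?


A 5th spans 5 letter names, so from E we land on A
A diminished 5th = 6 semitones below Eb
Spell A at that pitch: A
= A


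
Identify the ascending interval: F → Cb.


Letter names: F → C spans 5 letter names → a 5th
Semitones: F → Cb = 6 half-steps
A 5th of 6 semitones is a diminished 5th
= diminished 5th


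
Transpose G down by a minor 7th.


Working:
minor 7th: 7 letter names, 10 semitones
Letter: G - 6 → A
Pitch: G - 10 semitones, spelled as an A → A
= A


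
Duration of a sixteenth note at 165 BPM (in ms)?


One quarter-note beat = 60000 / BPM = 60000 / 165 ms
Sixteenth note = 1/4 × quarter note
Duration = 1/4 × 60000 / 165 = 15000 / 165
= 90.9 ms


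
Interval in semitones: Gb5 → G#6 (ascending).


Absolute semitone position = octave×12 + chromatic position
Gb5: 5×12 + 6 = 66
G#6: 6×12 + 8 = 80
Difference = 80 - 66 = 14
= 14 semitones


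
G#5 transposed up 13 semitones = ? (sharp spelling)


G#5: chromatic position 8 in octave 5 → absolute = 5×12 + 8 = 68
Transpose up 13: 68 + 13 = 81
81 = 6×12 + 9 → A in octave 6
Result = A6


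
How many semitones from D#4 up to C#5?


Absolute semitone position = octave×12 + chromatic position
D#4: 4×12 + 3 = 51
C#5: 5×12 + 1 = 61
Difference = 61 - 51 = 10
= 10 semitones


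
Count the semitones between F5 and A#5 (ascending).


Step by step:
Absolute semitone position = octave×12 + chromatic position
F5: 5×12 + 5 = 65
A#5: 5×12 + 10 = 70
Difference = 70 - 65 = 5
= 5 semitones


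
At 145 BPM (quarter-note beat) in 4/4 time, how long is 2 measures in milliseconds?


Quarter-note beat duration = 60000 / 145 ms
Beats per measure (4/4) = 4
One measure = 4 × 60000 / 145 = 240000 / 145 ms
2 measures = 2 × 240000 / 145 = 480000 / 145
= 3310.3 ms


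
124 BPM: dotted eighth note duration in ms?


Let's work it out.
One quarter-note beat = 60000 / BPM = 60000 / 124 ms
Dotted eighth note = 3/4 × quarter note
Duration = 3/4 × 60000 / 124 = 45000 / 124
= 362.9 ms


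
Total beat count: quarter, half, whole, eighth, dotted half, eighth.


Beat values:
  quarter = 1 beat
  half = 2 beats
  whole = 4 beats
  eighth = 0.5 beats
  dotted half = 3 beats
  eighth = 0.5 beats
Sum = 1 + 2 + 4 + 0.5 + 3 + 0.5
= 11 beats


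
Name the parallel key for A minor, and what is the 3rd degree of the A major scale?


Let's work it out.
Parallel keys share the same tonic but differ in mode
A minor → parallel is A major
A major scale: A B C# D E F# G#
= A major; 3rd degree = C#


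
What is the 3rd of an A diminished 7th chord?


Reasoning:
Diminished 7th chord = root + minor 3rd + diminished 5th + diminished 7th
Seventh chords stack in thirds, so the letter names are A-C-E-G
Root: A
Minor 3rd above A: C
Diminished 5th above A: Eb
Diminished 7th above A: Gb
The 3rd = C


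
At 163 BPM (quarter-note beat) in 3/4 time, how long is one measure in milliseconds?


Quarter-note beat duration = 60000 / 163 ms
Beats per measure (3/4) = 3
One measure = 3 × 60000 / 163 = 180000 / 163 ms
= 1104.3 ms


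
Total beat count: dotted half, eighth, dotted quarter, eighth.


Beat values:
  dotted half = 3 beats
  eighth = 0.5 beats
  dotted quarter = 1.5 beats
  eighth = 0.5 beats
Sum = 3 + 0.5 + 1.5 + 0.5
= 5.5 beats


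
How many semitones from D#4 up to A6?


Working:
Absolute semitone position = octave×12 + chromatic position
D#4: 4×12 + 3 = 51
A6: 6×12 + 9 = 81
Difference = 81 - 51 = 30
= 30 semitones


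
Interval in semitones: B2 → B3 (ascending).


Let's work it out.
Absolute semitone position = octave×12 + chromatic position
B2: 2×12 + 11 = 35
B3: 3×12 + 11 = 47
Difference = 47 - 35 = 12
= 12 semitones


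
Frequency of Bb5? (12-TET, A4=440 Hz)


f = 440 × 2^(n/12) where n = semitones from A4
Bb5: 13 semitones from A4
f = 440 × 2^(13/12)
f = 932.33 Hz


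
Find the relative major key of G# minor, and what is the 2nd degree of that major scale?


Solution.
The relative major shares the key signature and is a minor 3rd above the minor tonic
A minor 3rd above G# is B
→ relative major of G# minor is B major
B major scale: B C# D# E F# G# A#
= B major; 2nd degree = C#


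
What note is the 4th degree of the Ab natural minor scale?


Solution.
Natural minor scale pattern: W-H-W-W-H-W-W (2-1-2-2-1-2-2 semitones)
Starting from Ab:
  Ab + 2 semitones → Bb
  Bb + 1 semitone → Cb
  Cb + 2 semitones → Db
  Db + 2 semitones → Eb
  Eb + 1 semitone → Fb
  Fb + 2 semitones → Gb
  Gb + 2 semitones → Ab
Scale: Ab Bb Cb Db Eb Fb Gb
Degree 4 = Db


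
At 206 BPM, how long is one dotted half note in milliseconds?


Solution.
One quarter-note beat = 60000 / BPM = 60000 / 206 ms
Dotted half note = 3 × quarter note
Duration = 3 × 60000 / 206 = 180000 / 206
= 873.8 ms


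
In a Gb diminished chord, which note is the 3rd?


Let's work it out.
Diminished triad = root + minor 3rd (3 semitones) + diminished 5th (6 semitones)
A triad on Gb stacks thirds, so the chord tones use letter names G-B-D
Root: Gb
Minor 3rd above Gb: Bbb
Diminished 5th above Gb: Dbb
The 3rd = Bbb


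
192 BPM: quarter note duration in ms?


One quarter-note beat = 60000 / BPM = 60000 / 192 ms
Duration = 60000 / 192
= 312.5 ms


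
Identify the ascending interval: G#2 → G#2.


Reasoning:
Letter names: G → G spans 1 letter name → a unison
Semitones: G#2 → G#2 = 0 half-steps
A unison of 0 semitones is a perfect unison
= perfect unison


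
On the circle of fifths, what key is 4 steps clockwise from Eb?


Solution.
Each clockwise step on the circle of fifths moves up a perfect 5th
From Eb: Eb → Bb → F → C → G
= G


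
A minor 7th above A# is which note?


Working:
A 7th spans 7 letter names, so from A we land on G
A minor 7th = 10 semitones above A#
Spell G at that pitch: G#
= G#


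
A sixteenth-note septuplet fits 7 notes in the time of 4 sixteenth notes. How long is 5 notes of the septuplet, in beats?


Septuplet: 7 notes occupy the space of 4 sixteenth notes
Space = 4 × 1/4 = 1 beat
Each septuplet note = 1 / 7 = 1/7 beats
5 notes = 5 × 1/7 = 5/7
= 5/7 beats


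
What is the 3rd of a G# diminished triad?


Step by step:
Diminished triad = root + minor 3rd (3 semitones) + diminished 5th (6 semitones)
A triad on G# stacks thirds, so the chord tones use letter names G-B-D
Root: G#
Minor 3rd above G#: B
Diminished 5th above G#: D
The 3rd = B


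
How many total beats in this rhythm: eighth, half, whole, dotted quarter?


Let's work it out.
Beat values:
  eighth = 0.5 beats
  half = 2 beats
  whole = 4 beats
  dotted quarter = 1.5 beats
Sum = 0.5 + 2 + 4 + 1.5
= 8 beats


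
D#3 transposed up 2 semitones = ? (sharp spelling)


Reasoning:
D#3: chromatic position 3 in octave 3 → absolute = 3×12 + 3 = 39
Transpose up 2: 39 + 2 = 41
41 = 3×12 + 5 → F in octave 3
Result = F3


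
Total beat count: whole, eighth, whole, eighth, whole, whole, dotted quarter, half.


Working:
Beat values:
  whole = 4 beats
  eighth = 0.5 beats
  whole = 4 beats
  eighth = 0.5 beats
  whole = 4 beats
  whole = 4 beats
  dotted quarter = 1.5 beats
  half = 2 beats
Sum = 4 + 0.5 + 4 + 0.5 + 4 + 4 + 1.5 + 2
= 20.5 beats


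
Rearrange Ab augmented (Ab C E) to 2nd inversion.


Root position: Ab C E
2nd inversion: move root and 3rd up an octave
Bass note: E
Notes (bottom to top) = E Ab C


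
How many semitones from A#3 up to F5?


Absolute semitone position = octave×12 + chromatic position
A#3: 3×12 + 10 = 46
F5: 5×12 + 5 = 65
Difference = 65 - 46 = 19
= 19 semitones


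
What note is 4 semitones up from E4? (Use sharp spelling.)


Solution.
E4: chromatic position 4 in octave 4 → absolute = 4×12 + 4 = 52
Transpose up 4: 52 + 4 = 56
56 = 4×12 + 8 → G# in octave 4
Result = G#4


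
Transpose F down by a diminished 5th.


Let's work it out.
diminished 5th: 5 letter names, 6 semitones
Letter: F - 4 → B
Pitch: F - 6 semitones, spelled as a B → B
= B


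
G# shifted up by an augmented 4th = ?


augmented 4th: 4 letter names, 6 semitones
Letter: G + 3 → C
Pitch: G# + 6 semitones, spelled as a C → C##
= C##


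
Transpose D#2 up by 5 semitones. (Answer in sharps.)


Working:
D#2: chromatic position 3 in octave 2 → absolute = 2×12 + 3 = 27
Transpose up 5: 27 + 5 = 32
32 = 2×12 + 8 → G# in octave 2
Result = G#2


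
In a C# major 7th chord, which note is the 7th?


Step by step:
Major 7th chord = root + major 3rd + perfect 5th + major 7th
Seventh chords stack in thirds, so the letter names are C-E-G-B
Root: C#
Major 3rd above C#: E#
Perfect 5th above C#: G#
Major 7th above C#: B#
The 7th = B#


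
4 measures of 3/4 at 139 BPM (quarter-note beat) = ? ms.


Quarter-note beat duration = 60000 / 139 ms
Beats per measure (3/4) = 3
One measure = 3 × 60000 / 139 = 180000 / 139 ms
4 measures = 4 × 180000 / 139 = 720000 / 139
= 5179.9 ms


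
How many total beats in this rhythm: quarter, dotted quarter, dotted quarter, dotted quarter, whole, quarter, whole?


Beat values:
  quarter = 1 beat
  dotted quarter = 1.5 beats
  dotted quarter = 1.5 beats
  dotted quarter = 1.5 beats
  whole = 4 beats
  quarter = 1 beat
  whole = 4 beats
Sum = 1 + 1.5 + 1.5 + 1.5 + 4 + 1 + 4
= 14.5 beats


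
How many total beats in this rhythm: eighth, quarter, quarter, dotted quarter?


Solution.
Beat values:
  eighth = 0.5 beats
  quarter = 1 beat
  quarter = 1 beat
  dotted quarter = 1.5 beats
Sum = 0.5 + 1 + 1 + 1.5
= 4 beats


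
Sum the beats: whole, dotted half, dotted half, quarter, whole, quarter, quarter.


Beat values:
  whole = 4 beats
  dotted half = 3 beats
  dotted half = 3 beats
  quarter = 1 beat
  whole = 4 beats
  quarter = 1 beat
  quarter = 1 beat
Sum = 4 + 3 + 3 + 1 + 4 + 1 + 1
= 17 beats


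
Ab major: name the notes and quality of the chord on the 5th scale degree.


Reasoning:
Ab major scale: Ab Bb C Db Eb F G
Diatonic triad on degree 5 stacks scale notes 5, 7, 2: Eb G Bb
Eb→G = 4 semitones; Eb→Bb = 7 semitones → major triad
= Eb G Bb (major)


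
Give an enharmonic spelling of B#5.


Step by step:
Enharmonic notes sound the same pitch but are spelled with different letter names
B# and C name the same pitch class
Octave numbers change at C, so B#5 = C6
= C6


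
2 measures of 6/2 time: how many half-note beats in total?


Solution.
Time signature 6/2: the bottom number 2 means the half note gets one count
The top number 6 means 6 half-note beats per measure
Total = 6 × 2 measures
= 12 half-note beats


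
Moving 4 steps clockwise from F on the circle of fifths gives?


Each clockwise step on the circle of fifths moves up a perfect 5th
From F: F → C → G → D → A
= A


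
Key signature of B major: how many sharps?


Reasoning:
Sharp major keys follow the circle of fifths: C(0), G(1), D(2), A(3), E(4), B(5), F#(6), C#(7)
B major has 5 sharps
Order of sharps: F# C# G# D# A# E# B# → first 5: F#, C#, G#, D#, A#
= 5 sharps


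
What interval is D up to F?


Letter names: D → F spans 3 letter names → a 3rd
Semitones: D → F = 3 half-steps
A 3rd of 3 semitones is a minor 3rd
= minor 3rd


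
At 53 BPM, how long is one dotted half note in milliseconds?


One quarter-note beat = 60000 / BPM = 60000 / 53 ms
Dotted half note = 3 × quarter note
Duration = 3 × 60000 / 53 = 180000 / 53
= 3396.2 ms


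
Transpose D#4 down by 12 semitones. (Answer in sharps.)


Let's work it out.
D#4: chromatic position 3 in octave 4 → absolute = 4×12 + 3 = 51
Transpose down 12: 51 - 12 = 39
39 = 3×12 + 3 → D# in octave 3
Result = D#3


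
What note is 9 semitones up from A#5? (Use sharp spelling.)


A#5: chromatic position 10 in octave 5 → absolute = 5×12 + 10 = 70
Transpose up 9: 70 + 9 = 79
79 = 6×12 + 7 → G in octave 6
Result = G6


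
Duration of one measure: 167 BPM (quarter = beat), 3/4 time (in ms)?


Let's work it out.
Quarter-note beat duration = 60000 / 167 ms
Beats per measure (3/4) = 3
One measure = 3 × 60000 / 167 = 180000 / 167 ms
= 1077.8 ms


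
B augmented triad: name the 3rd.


Working:
Augmented triad = root + major 3rd (4 semitones) + augmented 5th (8 semitones)
A triad on B stacks thirds, so the chord tones use letter names B-D-F
Root: B
Major 3rd above B: D#
Augmented 5th above B: F##
The 3rd = D#


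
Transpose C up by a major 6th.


Let's work it out.
major 6th: 6 letter names, 9 semitones
Letter: C + 5 → A
Pitch: C + 9 semitones, spelled as an A → A
= A


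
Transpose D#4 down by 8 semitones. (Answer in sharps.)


Reasoning:
D#4: chromatic position 3 in octave 4 → absolute = 4×12 + 3 = 51
Transpose down 8: 51 - 8 = 43
43 = 3×12 + 7 → G in octave 3
Result = G3


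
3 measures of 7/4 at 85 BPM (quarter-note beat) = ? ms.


Quarter-note beat duration = 60000 / 85 ms
Beats per measure (7/4) = 7
One measure = 7 × 60000 / 85 = 420000 / 85 ms
3 measures = 3 × 420000 / 85 = 1260000 / 85
= 14823.5 ms


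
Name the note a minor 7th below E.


A 7th spans 7 letter names, so from E we land on F
A minor 7th = 10 semitones below E
Spell F at that pitch: F#
= F#


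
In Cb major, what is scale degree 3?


Major scale pattern: W-W-H-W-W-W-H (2-2-1-2-2-2-1 semitones)
Starting from Cb:
  Cb + 2 semitones → Db
  Db + 2 semitones → Eb
  Eb + 1 semitone → Fb
  Fb + 2 semitones → Gb
  Gb + 2 semitones → Ab
  Ab + 2 semitones → Bb
  Bb + 1 semitone → Cb
Scale: Cb Db Eb Fb Gb Ab Bb
Degree 3 = Eb


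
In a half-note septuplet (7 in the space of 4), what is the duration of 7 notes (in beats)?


Step by step:
Septuplet: 7 notes occupy the space of 4 half notes
Space = 4 × 2 = 8 beats
Each septuplet note = 8 / 7 = 8/7 beats
7 notes = 7 × 8/7 = 8
= 8 beats


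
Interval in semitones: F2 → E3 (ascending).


Step by step:
Absolute semitone position = octave×12 + chromatic position
F2: 2×12 + 5 = 29
E3: 3×12 + 4 = 40
Difference = 40 - 29 = 11
= 11 semitones


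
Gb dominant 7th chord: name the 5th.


Reasoning:
Dominant 7th chord = root + major 3rd + perfect 5th + minor 7th
Seventh chords stack in thirds, so the letter names are G-B-D-F
Root: Gb
Major 3rd above Gb: Bb
Perfect 5th above Gb: Db
Minor 7th above Gb: Fb
The 5th = Db


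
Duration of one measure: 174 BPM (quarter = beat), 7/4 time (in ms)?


Let's work it out.
Quarter-note beat duration = 60000 / 174 ms
Beats per measure (7/4) = 7
One measure = 7 × 60000 / 174 = 420000 / 174 ms
= 2413.8 ms


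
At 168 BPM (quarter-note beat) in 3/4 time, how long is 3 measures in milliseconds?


Quarter-note beat duration = 60000 / 168 ms
Beats per measure (3/4) = 3
One measure = 3 × 60000 / 168 = 180000 / 168 ms
3 measures = 3 × 180000 / 168 = 540000 / 168
= 3214.3 ms


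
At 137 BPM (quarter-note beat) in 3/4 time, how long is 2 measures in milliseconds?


Quarter-note beat duration = 60000 / 137 ms
Beats per measure (3/4) = 3
One measure = 3 × 60000 / 137 = 180000 / 137 ms
2 measures = 2 × 180000 / 137 = 360000 / 137
= 2627.7 ms


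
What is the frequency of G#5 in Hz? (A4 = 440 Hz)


Reasoning:
f = 440 × 2^(n/12) where n = semitones from A4
G#5: 11 semitones from A4
f = 440 × 2^(11/12)
f = 830.61 Hz


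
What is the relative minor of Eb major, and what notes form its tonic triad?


The relative minor shares the major's key signature and starts on its 6th degree
6th degree = a major 6th above the tonic; a major 6th above Eb is C
→ relative minor of Eb major is C minor
Tonic triad of C minor = root + minor 3rd + perfect 5th = C Eb G
= C minor; triad = C Eb G


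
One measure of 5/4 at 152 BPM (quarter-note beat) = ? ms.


Working:
Quarter-note beat duration = 60000 / 152 ms
Beats per measure (5/4) = 5
One measure = 5 × 60000 / 152 = 300000 / 152 ms
= 1973.7 ms


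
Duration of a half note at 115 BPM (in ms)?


One quarter-note beat = 60000 / BPM = 60000 / 115 ms
Half note = 2 × quarter note
Duration = 2 × 60000 / 115 = 120000 / 115
= 1043.5 ms


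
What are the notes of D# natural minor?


Let's work it out.
Natural minor scale pattern: W-H-W-W-H-W-W (2-1-2-2-1-2-2 semitones)
Starting from D#:
  D# + 2 semitones → E#
  E# + 1 semitone → F#
  F# + 2 semitones → G#
  G# + 2 semitones → A#
  A# + 1 semitone → B
  B + 2 semitones → C#
  C# + 2 semitones → D#
Scale = D# E# F# G# A# B C#


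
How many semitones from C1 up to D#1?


Solution.
Absolute semitone position = octave×12 + chromatic position
C1: 1×12 + 0 = 12
D#1: 1×12 + 3 = 15
Difference = 15 - 12 = 3
= 3 semitones


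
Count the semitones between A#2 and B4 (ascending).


Step by step:
Absolute semitone position = octave×12 + chromatic position
A#2: 2×12 + 10 = 34
B4: 4×12 + 11 = 59
Difference = 59 - 34 = 25
= 25 semitones


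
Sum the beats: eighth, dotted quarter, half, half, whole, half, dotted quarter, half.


Let's work it out.
Beat values:
  eighth = 0.5 beats
  dotted quarter = 1.5 beats
  half = 2 beats
  half = 2 beats
  whole = 4 beats
  half = 2 beats
  dotted quarter = 1.5 beats
  half = 2 beats
Sum = 0.5 + 1.5 + 2 + 2 + 4 + 2 + 1.5 + 2
= 15.5 beats


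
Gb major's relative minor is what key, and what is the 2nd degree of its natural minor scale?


Working:
The relative minor shares the major's key signature and starts on its 6th degree
6th degree = a major 6th above the tonic; a major 6th above Gb is Eb
→ relative minor of Gb major is Eb minor
Eb natural minor scale: Eb F Gb Ab Bb Cb Db
= Eb minor; 2nd degree = F


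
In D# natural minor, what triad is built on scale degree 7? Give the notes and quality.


Working:
D# natural minor scale: D# E# F# G# A# B C#
Diatonic triad on degree 7 stacks scale notes 7, 2, 4: C# E# G#
C#→E# = 4 semitones; C#→G# = 7 semitones → major triad
= C# E# G# (major)


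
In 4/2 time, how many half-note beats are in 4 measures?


Solution.
Time signature 4/2: the bottom number 2 means the half note gets one count
The top number 4 means 4 half-note beats per measure
Total = 4 × 4 measures
= 16 half-note beats


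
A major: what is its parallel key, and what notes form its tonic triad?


Let's work it out.
Parallel keys share the same tonic but differ in mode
A major → parallel is A minor
Tonic triad of A minor = A C E
= A minor; triad = A C E


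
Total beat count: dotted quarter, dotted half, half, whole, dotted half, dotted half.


Beat values:
  dotted quarter = 1.5 beats
  dotted half = 3 beats
  half = 2 beats
  whole = 4 beats
  dotted half = 3 beats
  dotted half = 3 beats
Sum = 1.5 + 3 + 2 + 4 + 3 + 3
= 16.5 beats


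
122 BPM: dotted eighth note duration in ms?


Step by step:
One quarter-note beat = 60000 / BPM = 60000 / 122 ms
Dotted eighth note = 3/4 × quarter note
Duration = 3/4 × 60000 / 122 = 45000 / 122
= 368.9 ms


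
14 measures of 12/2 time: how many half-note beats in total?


Time signature 12/2: the bottom number 2 means the half note gets one count
The top number 12 means 12 half-note beats per measure
Total = 12 × 14 measures
= 168 half-note beats


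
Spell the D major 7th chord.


Reasoning:
Major 7th chord = root + major 3rd + perfect 5th + major 7th
Seventh chords stack in thirds, so the letter names are D-F-A-C
Root: D
Major 3rd above D: F#
Perfect 5th above D: A
Major 7th above D: C#
Chord = D F# A C#


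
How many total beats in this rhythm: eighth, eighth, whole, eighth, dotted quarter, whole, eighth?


Step by step:
Beat values:
  eighth = 0.5 beats
  eighth = 0.5 beats
  whole = 4 beats
  eighth = 0.5 beats
  dotted quarter = 1.5 beats
  whole = 4 beats
  eighth = 0.5 beats
Sum = 0.5 + 0.5 + 4 + 0.5 + 1.5 + 4 + 0.5
= 11.5 beats


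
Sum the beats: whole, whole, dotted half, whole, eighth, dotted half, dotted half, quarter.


Working:
Beat values:
  whole = 4 beats
  whole = 4 beats
  dotted half = 3 beats
  whole = 4 beats
  eighth = 0.5 beats
  dotted half = 3 beats
  dotted half = 3 beats
  quarter = 1 beat
Sum = 4 + 4 + 3 + 4 + 0.5 + 3 + 3 + 1
= 22.5 beats


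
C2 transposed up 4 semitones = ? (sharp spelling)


C2: chromatic position 0 in octave 2 → absolute = 2×12 + 0 = 24
Transpose up 4: 24 + 4 = 28
28 = 2×12 + 4 → E in octave 2
Result = E2


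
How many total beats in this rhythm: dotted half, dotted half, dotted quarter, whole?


Let's work it out.
Beat values:
  dotted half = 3 beats
  dotted half = 3 beats
  dotted quarter = 1.5 beats
  whole = 4 beats
Sum = 3 + 3 + 1.5 + 4
= 11.5 beats


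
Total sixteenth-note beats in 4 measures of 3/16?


Working:
Time signature 3/16: the bottom number 16 means the sixteenth note gets one count
The top number 3 means 3 sixteenth-note beats per measure
Total = 3 × 4 measures
= 12 sixteenth-note beats


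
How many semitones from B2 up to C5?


Let's work it out.
Absolute semitone position = octave×12 + chromatic position
B2: 2×12 + 11 = 35
C5: 5×12 + 0 = 60
Difference = 60 - 35 = 25
= 25 semitones


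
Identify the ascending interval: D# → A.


Let's work it out.
Letter names: D → A spans 5 letter names → a 5th
Semitones: D# → A = 6 half-steps
A 5th of 6 semitones is a diminished 5th
= diminished 5th


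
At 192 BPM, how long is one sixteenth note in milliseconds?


One quarter-note beat = 60000 / BPM = 60000 / 192 ms
Sixteenth note = 1/4 × quarter note
Duration = 1/4 × 60000 / 192 = 15000 / 192
= 78.1 ms


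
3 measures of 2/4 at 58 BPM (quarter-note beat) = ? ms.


Solution.
Quarter-note beat duration = 60000 / 58 ms
Beats per measure (2/4) = 2
One measure = 2 × 60000 / 58 = 120000 / 58 ms
3 measures = 3 × 120000 / 58 = 360000 / 58
= 6206.9 ms


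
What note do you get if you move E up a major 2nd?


Reasoning:
major 2nd: 2 letter names, 2 semitones
Letter: E + 1 → F
Pitch: E + 2 semitones, spelled as an F → F#
= F#


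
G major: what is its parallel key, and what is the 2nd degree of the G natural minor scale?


Reasoning:
Parallel keys share the same tonic but differ in mode
G major → parallel is G minor
G natural minor scale: G A Bb C D Eb F
= G minor; 2nd degree = A


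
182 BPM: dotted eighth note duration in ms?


Reasoning:
One quarter-note beat = 60000 / BPM = 60000 / 182 ms
Dotted eighth note = 3/4 × quarter note
Duration = 3/4 × 60000 / 182 = 45000 / 182
= 247.3 ms


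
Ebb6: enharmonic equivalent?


Let's work it out.
Enharmonic notes sound the same pitch but are spelled with different letter names
Ebb and D name the same pitch class
= D6


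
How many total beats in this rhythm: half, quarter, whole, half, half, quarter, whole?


Reasoning:
Beat values:
  half = 2 beats
  quarter = 1 beat
  whole = 4 beats
  half = 2 beats
  half = 2 beats
  quarter = 1 beat
  whole = 4 beats
Sum = 2 + 1 + 4 + 2 + 2 + 1 + 4
= 16 beats


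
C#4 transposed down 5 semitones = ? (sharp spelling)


Solution.
C#4: chromatic position 1 in octave 4 → absolute = 4×12 + 1 = 49
Transpose down 5: 49 - 5 = 44
44 = 3×12 + 8 → G# in octave 3
Result = G#3


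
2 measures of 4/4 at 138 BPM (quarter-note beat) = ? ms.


Reasoning:
Quarter-note beat duration = 60000 / 138 ms
Beats per measure (4/4) = 4
One measure = 4 × 60000 / 138 = 240000 / 138 ms
2 measures = 2 × 240000 / 138 = 480000 / 138
= 3478.3 ms


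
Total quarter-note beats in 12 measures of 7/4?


Solution.
Time signature 7/4: the bottom number 4 means the quarter note gets one count
The top number 7 means 7 quarter-note beats per measure
Total = 7 × 12 measures
= 84 quarter-note beats


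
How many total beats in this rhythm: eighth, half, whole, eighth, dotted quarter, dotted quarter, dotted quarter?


Reasoning:
Beat values:
  eighth = 0.5 beats
  half = 2 beats
  whole = 4 beats
  eighth = 0.5 beats
  dotted quarter = 1.5 beats
  dotted quarter = 1.5 beats
  dotted quarter = 1.5 beats
Sum = 0.5 + 2 + 4 + 0.5 + 1.5 + 1.5 + 1.5
= 11.5 beats


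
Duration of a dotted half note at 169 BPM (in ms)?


Working:
One quarter-note beat = 60000 / BPM = 60000 / 169 ms
Dotted half note = 3 × quarter note
Duration = 3 × 60000 / 169 = 180000 / 169
= 1065.1 ms


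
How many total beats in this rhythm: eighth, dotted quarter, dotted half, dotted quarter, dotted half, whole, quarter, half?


Beat values:
  eighth = 0.5 beats
  dotted quarter = 1.5 beats
  dotted half = 3 beats
  dotted quarter = 1.5 beats
  dotted half = 3 beats
  whole = 4 beats
  quarter = 1 beat
  half = 2 beats
Sum = 0.5 + 1.5 + 3 + 1.5 + 3 + 4 + 1 + 2
= 16.5 beats


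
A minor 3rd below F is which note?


A 3rd spans 3 letter names, so from F we land on D
A minor 3rd = 3 semitones below F
Spell D at that pitch: D
= D


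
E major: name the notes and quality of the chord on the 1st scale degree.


E major scale: E F# G# A B C# D#
Diatonic triad on degree 1 stacks scale notes 1, 3, 5: E G# B
E→G# = 4 semitones; E→B = 7 semitones → major triad
= E G# B (major)


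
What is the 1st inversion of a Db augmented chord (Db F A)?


Reasoning:
Root position: Db F A
1st inversion: move root up an octave
Bass note: F
Notes (bottom to top) = F A Db


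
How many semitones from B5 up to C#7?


Solution.
Absolute semitone position = octave×12 + chromatic position
B5: 5×12 + 11 = 71
C#7: 7×12 + 1 = 85
Difference = 85 - 71 = 14
= 14 semitones


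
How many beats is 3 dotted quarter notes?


Step by step:
Base quarter note = 1 beat
Dot 1 adds half the previous value: +1/2
One dotted quarter = 1 + 1/2 = 3/2
3 of them = 3 × 3/2 = 9/2
= 9/2 beats


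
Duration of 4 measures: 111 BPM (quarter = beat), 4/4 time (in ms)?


Working:
Quarter-note beat duration = 60000 / 111 ms
Beats per measure (4/4) = 4
One measure = 4 × 60000 / 111 = 240000 / 111 ms
4 measures = 4 × 240000 / 111 = 960000 / 111
= 8648.6 ms


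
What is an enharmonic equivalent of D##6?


Step by step:
Enharmonic notes sound the same pitch but are spelled with different letter names
D## and E name the same pitch class
= E6


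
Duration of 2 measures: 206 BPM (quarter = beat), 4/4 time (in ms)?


Reasoning:
Quarter-note beat duration = 60000 / 206 ms
Beats per measure (4/4) = 4
One measure = 4 × 60000 / 206 = 240000 / 206 ms
2 measures = 2 × 240000 / 206 = 480000 / 206
= 2330.1 ms


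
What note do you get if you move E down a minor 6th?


Solution.
minor 6th: 6 letter names, 8 semitones
Letter: E - 5 → G
Pitch: E - 8 semitones, spelled as a G → G#
= G#


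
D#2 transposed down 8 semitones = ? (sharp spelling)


Reasoning:
D#2: chromatic position 3 in octave 2 → absolute = 2×12 + 3 = 27
Transpose down 8: 27 - 8 = 19
19 = 1×12 + 7 → G in octave 1
Result = G1


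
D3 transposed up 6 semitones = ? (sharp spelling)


Step by step:
D3: chromatic position 2 in octave 3 → absolute = 3×12 + 2 = 38
Transpose up 6: 38 + 6 = 44
44 = 3×12 + 8 → G# in octave 3
Result = G#3


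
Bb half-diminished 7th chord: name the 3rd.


Working:
Half-diminished 7th chord = root + minor 3rd + diminished 5th + minor 7th
Seventh chords stack in thirds, so the letter names are B-D-F-A
Root: Bb
Minor 3rd above Bb: Db
Diminished 5th above Bb: Fb
Minor 7th above Bb: Ab
The 3rd = Db


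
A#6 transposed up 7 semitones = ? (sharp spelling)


Step by step:
A#6: chromatic position 10 in octave 6 → absolute = 6×12 + 10 = 82
Transpose up 7: 82 + 7 = 89
89 = 7×12 + 5 → F in octave 7
Result = F7


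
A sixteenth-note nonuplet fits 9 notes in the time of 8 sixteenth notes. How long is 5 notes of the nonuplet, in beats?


Solution.
Nonuplet: 9 notes occupy the space of 8 sixteenth notes
Space = 8 × 1/4 = 2 beats
Each nonuplet note = 2 / 9 = 2/9 beats
5 notes = 5 × 2/9 = 10/9
= 10/9 beats


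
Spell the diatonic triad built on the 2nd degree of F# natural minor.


Step by step:
F# natural minor scale: F# G# A B C# D E
Diatonic triad on degree 2 stacks scale notes 2, 4, 6: G# B D
G#→B = 3 semitones; G#→D = 6 semitones → diminished triad
= G# B D (diminished)


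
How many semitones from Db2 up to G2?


Step by step:
Absolute semitone position = octave×12 + chromatic position
Db2: 2×12 + 1 = 25
G2: 2×12 + 7 = 31
Difference = 31 - 25 = 6
= 6 semitones


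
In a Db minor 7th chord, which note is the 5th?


Step by step:
Minor 7th chord = root + minor 3rd + perfect 5th + minor 7th
Seventh chords stack in thirds, so the letter names are D-F-A-C
Root: Db
Minor 3rd above Db: Fb
Perfect 5th above Db: Ab
Minor 7th above Db: Cb
The 5th = Ab


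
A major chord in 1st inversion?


Let's work it out.
Root position: A C# E
1st inversion: move root up an octave
Bass note: C#
Notes (bottom to top) = C# E A


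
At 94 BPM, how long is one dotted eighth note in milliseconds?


One quarter-note beat = 60000 / BPM = 60000 / 94 ms
Dotted eighth note = 3/4 × quarter note
Duration = 3/4 × 60000 / 94 = 45000 / 94
= 478.7 ms


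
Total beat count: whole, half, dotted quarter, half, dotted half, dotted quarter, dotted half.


Beat values:
  whole = 4 beats
  half = 2 beats
  dotted quarter = 1.5 beats
  half = 2 beats
  dotted half = 3 beats
  dotted quarter = 1.5 beats
  dotted half = 3 beats
Sum = 4 + 2 + 1.5 + 2 + 3 + 1.5 + 3
= 17 beats


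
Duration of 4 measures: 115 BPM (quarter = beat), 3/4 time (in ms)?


Step by step:
Quarter-note beat duration = 60000 / 115 ms
Beats per measure (3/4) = 3
One measure = 3 × 60000 / 115 = 180000 / 115 ms
4 measures = 4 × 180000 / 115 = 720000 / 115
= 6260.9 ms


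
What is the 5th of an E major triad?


Working:
Major triad = root + major 3rd (4 semitones) + perfect 5th (7 semitones)
A triad on E stacks thirds, so the chord tones use letter names E-G-B
Root: E
Major 3rd above E: G#
Perfect 5th above E: B
The 5th = B


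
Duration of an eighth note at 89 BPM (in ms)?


Let's work it out.
One quarter-note beat = 60000 / BPM = 60000 / 89 ms
Eighth note = 1/2 × quarter note
Duration = 1/2 × 60000 / 89 = 30000 / 89
= 337.1 ms


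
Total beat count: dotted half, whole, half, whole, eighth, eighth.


Step by step:
Beat values:
  dotted half = 3 beats
  whole = 4 beats
  half = 2 beats
  whole = 4 beats
  eighth = 0.5 beats
  eighth = 0.5 beats
Sum = 3 + 4 + 2 + 4 + 0.5 + 0.5
= 14 beats


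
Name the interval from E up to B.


Solution.
Letter names: E → B spans 5 letter names → a 5th
Semitones: E → B = 7 half-steps
A 5th of 7 semitones is a perfect 5th
= perfect 5th


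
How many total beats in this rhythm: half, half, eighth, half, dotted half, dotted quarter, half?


Reasoning:
Beat values:
  half = 2 beats
  half = 2 beats
  eighth = 0.5 beats
  half = 2 beats
  dotted half = 3 beats
  dotted quarter = 1.5 beats
  half = 2 beats
Sum = 2 + 2 + 0.5 + 2 + 3 + 1.5 + 2
= 13 beats


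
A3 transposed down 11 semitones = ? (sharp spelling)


A3: chromatic position 9 in octave 3 → absolute = 3×12 + 9 = 45
Transpose down 11: 45 - 11 = 34
34 = 2×12 + 10 → A# in octave 2
Result = A#2


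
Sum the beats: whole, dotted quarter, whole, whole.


Let's work it out.
Beat values:
  whole = 4 beats
  dotted quarter = 1.5 beats
  whole = 4 beats
  whole = 4 beats
Sum = 4 + 1.5 + 4 + 4
= 13.5 beats


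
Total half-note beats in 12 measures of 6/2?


Step by step:
Time signature 6/2: the bottom number 2 means the half note gets one count
The top number 6 means 6 half-note beats per measure
Total = 6 × 12 measures
= 72 half-note beats


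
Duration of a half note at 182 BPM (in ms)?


One quarter-note beat = 60000 / BPM = 60000 / 182 ms
Half note = 2 × quarter note
Duration = 2 × 60000 / 182 = 120000 / 182
= 659.3 ms


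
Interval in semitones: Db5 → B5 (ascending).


Step by step:
Absolute semitone position = octave×12 + chromatic position
Db5: 5×12 + 1 = 61
B5: 5×12 + 11 = 71
Difference = 71 - 61 = 10
= 10 semitones


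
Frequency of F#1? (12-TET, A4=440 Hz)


Step by step:
f = 440 × 2^(n/12) where n = semitones from A4
F#1: -39 semitones from A4
f = 440 × 2^(-39/12)
f = 46.25 Hz


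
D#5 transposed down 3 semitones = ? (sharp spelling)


Step by step:
D#5: chromatic position 3 in octave 5 → absolute = 5×12 + 3 = 63
Transpose down 3: 63 - 3 = 60
60 = 5×12 + 0 → C in octave 5
Result = C5


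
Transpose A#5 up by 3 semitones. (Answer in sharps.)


Reasoning:
A#5: chromatic position 10 in octave 5 → absolute = 5×12 + 10 = 70
Transpose up 3: 70 + 3 = 73
73 = 6×12 + 1 → C# in octave 6
Result = C#6


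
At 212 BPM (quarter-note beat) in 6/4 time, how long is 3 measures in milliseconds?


Quarter-note beat duration = 60000 / 212 ms
Beats per measure (6/4) = 6
One measure = 6 × 60000 / 212 = 360000 / 212 ms
3 measures = 3 × 360000 / 212 = 1080000 / 212
= 5094.3 ms


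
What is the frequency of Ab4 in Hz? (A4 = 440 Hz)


Let's work it out.
f = 440 × 2^(n/12) where n = semitones from A4
Ab4: -1 semitones from A4
f = 440 × 2^(-1/12)
f = 415.30 Hz


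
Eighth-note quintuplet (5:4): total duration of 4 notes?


Working:
Quintuplet: 5 notes occupy the space of 4 eighth notes
Space = 4 × 1/2 = 2 beats
Each quintuplet note = 2 / 5 = 2/5 beats
4 notes = 4 × 2/5 = 8/5
= 8/5 beats


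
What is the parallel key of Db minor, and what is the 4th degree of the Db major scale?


Parallel keys share the same tonic but differ in mode
Db minor → parallel is Db major
Db major scale: Db Eb F Gb Ab Bb C
= Db major; 4th degree = Gb


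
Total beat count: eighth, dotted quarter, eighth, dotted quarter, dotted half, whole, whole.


Beat values:
  eighth = 0.5 beats
  dotted quarter = 1.5 beats
  eighth = 0.5 beats
  dotted quarter = 1.5 beats
  dotted half = 3 beats
  whole = 4 beats
  whole = 4 beats
Sum = 0.5 + 1.5 + 0.5 + 1.5 + 3 + 4 + 4
= 15 beats


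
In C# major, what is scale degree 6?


Step by step:
Major scale pattern: W-W-H-W-W-W-H (2-2-1-2-2-2-1 semitones)
Starting from C#:
  C# + 2 semitones → D#
  D# + 2 semitones → E#
  E# + 1 semitone → F#
  F# + 2 semitones → G#
  G# + 2 semitones → A#
  A# + 2 semitones → B#
  B# + 1 semitone → C#
Scale: C# D# E# F# G# A# B#
Degree 6 = A#


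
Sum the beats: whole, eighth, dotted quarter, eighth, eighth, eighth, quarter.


Beat values:
  whole = 4 beats
  eighth = 0.5 beats
  dotted quarter = 1.5 beats
  eighth = 0.5 beats
  eighth = 0.5 beats
  eighth = 0.5 beats
  quarter = 1 beat
Sum = 4 + 0.5 + 1.5 + 0.5 + 0.5 + 0.5 + 1
= 8.5 beats


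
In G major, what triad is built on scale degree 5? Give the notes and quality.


G major scale: G A B C D E F#
Diatonic triad on degree 5 stacks scale notes 5, 7, 2: D F# A
D→F# = 4 semitones; D→A = 7 semitones → major triad
= D F# A (major)


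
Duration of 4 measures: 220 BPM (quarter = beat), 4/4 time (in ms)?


Step by step:
Quarter-note beat duration = 60000 / 220 ms
Beats per measure (4/4) = 4
One measure = 4 × 60000 / 220 = 240000 / 220 ms
4 measures = 4 × 240000 / 220 = 960000 / 220
= 4363.6 ms


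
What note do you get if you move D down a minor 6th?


Let's work it out.
minor 6th: 6 letter names, 8 semitones
Letter: D - 5 → F
Pitch: D - 8 semitones, spelled as an F → F#
= F#


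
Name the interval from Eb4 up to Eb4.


Let's work it out.
Letter names: E → E spans 1 letter name → a unison
Semitones: Eb4 → Eb4 = 0 half-steps
A unison of 0 semitones is a perfect unison
= perfect unison


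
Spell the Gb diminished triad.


Diminished triad = root + minor 3rd (3 semitones) + diminished 5th (6 semitones)
A triad on Gb stacks thirds, so the chord tones use letter names G-B-D
Root: Gb
Minor 3rd above Gb: Bbb
Diminished 5th above Gb: Dbb
Chord = Gb Bbb Dbb


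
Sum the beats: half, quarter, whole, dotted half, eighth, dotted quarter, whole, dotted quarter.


Let's work it out.
Beat values:
  half = 2 beats
  quarter = 1 beat
  whole = 4 beats
  dotted half = 3 beats
  eighth = 0.5 beats
  dotted quarter = 1.5 beats
  whole = 4 beats
  dotted quarter = 1.5 beats
Sum = 2 + 1 + 4 + 3 + 0.5 + 1.5 + 4 + 1.5
= 17.5 beats


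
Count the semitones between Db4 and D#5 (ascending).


Working:
Absolute semitone position = octave×12 + chromatic position
Db4: 4×12 + 1 = 49
D#5: 5×12 + 3 = 63
Difference = 63 - 49 = 14
= 14 semitones


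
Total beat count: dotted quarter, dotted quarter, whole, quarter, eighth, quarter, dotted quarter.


Solution.
Beat values:
  dotted quarter = 1.5 beats
  dotted quarter = 1.5 beats
  whole = 4 beats
  quarter = 1 beat
  eighth = 0.5 beats
  quarter = 1 beat
  dotted quarter = 1.5 beats
Sum = 1.5 + 1.5 + 4 + 1 + 0.5 + 1 + 1.5
= 11 beats
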